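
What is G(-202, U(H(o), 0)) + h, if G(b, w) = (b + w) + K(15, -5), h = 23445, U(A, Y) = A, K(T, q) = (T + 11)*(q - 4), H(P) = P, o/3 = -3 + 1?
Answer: 23003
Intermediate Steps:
o = -6 (o = 3*(-3 + 1) = 3*(-2) = -6)
K(T, q) = (-4 + q)*(11 + T) (K(T, q) = (11 + T)*(-4 + q) = (-4 + q)*(11 + T))
G(b, w) = -234 + b + w (G(b, w) = (b + w) + (-44 - 4*15 + 11*(-5) + 15*(-5)) = (b + w) + (-44 - 60 - 55 - 75) = (b + w) - 234 = -234 + b + w)
G(-202, U(H(o), 0)) + h = (-234 - 202 - 6) + 23445 = -442 + 23445 = 23003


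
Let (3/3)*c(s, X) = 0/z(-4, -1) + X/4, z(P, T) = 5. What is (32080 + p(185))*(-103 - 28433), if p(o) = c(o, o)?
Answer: -916754670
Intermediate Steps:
c(s, X) = X/4 (c(s, X) = 0/5 + X/4 = 0*(⅕) + X*(¼) = 0 + X/4 = X/4)
p(o) = o/4
(32080 + p(185))*(-103 - 28433) = (32080 + (¼)*185)*(-103 - 28433) = (32080 + 185/4)*(-28536) = (128505/4)*(-28536) = -916754670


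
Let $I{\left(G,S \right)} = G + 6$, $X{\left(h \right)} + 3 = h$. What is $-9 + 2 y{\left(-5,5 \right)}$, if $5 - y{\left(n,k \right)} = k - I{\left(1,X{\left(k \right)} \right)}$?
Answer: $5$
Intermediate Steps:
$X{\left(h \right)} = -3 + h$
$I{\left(G,S \right)} = 6 + G$
$y{\left(n,k \right)} = 12 - k$ ($y{\left(n,k \right)} = 5 - \left(k - \left(6 + 1\right)\right) = 5 - \left(k - 7\right) = 5 - \left(-7 + k\right) = 12 - k$)
$-9 + 2 y{\left(-5,5 \right)} = -9 + 2 \left(12 - 5\right) = -9 + 2 \cdot 7 = -9 + 14 = 5$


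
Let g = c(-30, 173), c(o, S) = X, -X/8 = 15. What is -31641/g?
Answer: 10547/40 ≈ 263.67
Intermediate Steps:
X = -120 (X = -8*15 = -120)
c(o, S) = -120
g = -120
-31641/g = -31641/(-120) = -31641*(-1/120) = 10547/40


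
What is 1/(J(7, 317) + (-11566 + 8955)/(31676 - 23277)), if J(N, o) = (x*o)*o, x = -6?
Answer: -8399/5064045277 ≈ -1.6586e-6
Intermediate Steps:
J(N, o) = -6*o**2 (J(N, o) = (-6*o)*o = -6*o**2)
1/(J(7, 317) + (-11566 + 8955)/(31676 - 23277)) = 1/(-6*317**2 + (-11566 + 8955)/(31676 - 23277)) = 1/(-6*100489 - 2611/8399) = 1/(-602934 - 2611*1/8399) = 1/(-602934 - 2611/8399) = 1/(-5064045277/8399) = -8399/5064045277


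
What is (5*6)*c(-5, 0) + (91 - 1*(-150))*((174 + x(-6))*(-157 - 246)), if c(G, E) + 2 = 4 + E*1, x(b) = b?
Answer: -16316604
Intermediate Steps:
c(G, E) = 2 + E (c(G, E) = -2 + (4 + E*1) = -2 + (4 + E) = 2 + E)
(5*6)*c(-5, 0) + (91 - 1*(-150))*((174 + x(-6))*(-157 - 246)) = (5*6)*(2 + 0) + (91 - 1*(-150))*((174 - 6)*(-157 - 246)) = 30*2 + (91 + 150)*(168*(-403)) = 60 + 241*(-67704) = 60 - 16316664 = -16316604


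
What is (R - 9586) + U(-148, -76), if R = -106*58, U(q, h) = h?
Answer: -15810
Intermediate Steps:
R = -6148
(R - 9586) + U(-148, -76) = (-6148 - 9586) - 76 = -15734 - 76 = -15810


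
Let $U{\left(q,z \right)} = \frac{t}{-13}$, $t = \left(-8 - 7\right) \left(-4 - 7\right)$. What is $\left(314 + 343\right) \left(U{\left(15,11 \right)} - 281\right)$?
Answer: $- \frac{2508426}{13} \approx -1.9296 \cdot 10^{5}$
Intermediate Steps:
$t = 165$ ($t = \left(-15\right) \left(-11\right) = 165$)
$U{\left(q,z \right)} = - \frac{165}{13}$ ($U{\left(q,z \right)} = \frac{165}{-13} = 165 \left(- \frac{1}{13}\right) = - \frac{165}{13}$)
$\left(314 + 343\right) \left(U{\left(15,11 \right)} - 281\right) = \left(314 + 343\right) \left(- \frac{165}{13} - 281\right) = 657 \left(- \frac{3818}{13}\right) = - \frac{2508426}{13}$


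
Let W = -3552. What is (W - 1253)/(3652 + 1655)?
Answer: -4805/5307 ≈ -0.90541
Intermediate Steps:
(W - 1253)/(3652 + 1655) = (-3552 - 1253)/(3652 + 1655) = -4805/5307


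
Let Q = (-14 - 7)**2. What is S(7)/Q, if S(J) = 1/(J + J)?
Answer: 1/6174 ≈ 0.00016197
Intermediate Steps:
Q = 441 (Q = (-21)**2 = 441)
S(J) = 1/(2*J)
S(7)/Q = ((1/2)/7)/441 = ((1/2)*(1/7))*(1/441) = (1/14)*(1/441) = 1/6174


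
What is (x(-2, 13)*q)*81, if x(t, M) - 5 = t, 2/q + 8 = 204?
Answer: 243/98 ≈ 2.4796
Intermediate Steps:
q = 1/98 (q = 2/(-8 + 204) = 2/196 = 2*(1/196) = 1/98 ≈ 0.010204)
x(t, M) = 5 + t
(x(-2, 13)*q)*81 = ((5 - 2)*(1/98))*81 = (3*(1/98))*81 = (3/98)*81 = 243/98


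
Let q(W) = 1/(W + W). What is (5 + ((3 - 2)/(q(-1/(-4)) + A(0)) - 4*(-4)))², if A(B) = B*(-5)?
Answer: 1849/4 ≈ 462.25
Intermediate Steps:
q(W) = 1/(2*W)
A(B) = -5*B
(5 + ((3 - 2)/(q(-1/(-4)) + A(0)) - 4*(-4)))² = (5 + ((3 - 2)/(1/(2*((-1/(-4)))) - 5*0) - 4*(-4)))² = (5 + (1/(1/(2*((-1*(-¼)))) + 0) + 16))² = (5 + (1/(1/(2*(¼)) + 0) + 16))² = (5 + (1/((½)*4 + 0) + 16))² = (5 + (1/(2 + 0) + 16))² = (5 + (1/2 + 16))² = (5 + (1*(½) + 16))² = (5 + (½ + 16))² = (5 + 33/2)² = (43/2)² = 1849/4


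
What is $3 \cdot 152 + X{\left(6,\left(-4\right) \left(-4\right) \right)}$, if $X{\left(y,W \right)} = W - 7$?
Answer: $465$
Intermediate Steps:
$X{\left(y,W \right)} = -7 + W$ ($X{\left(y,W \right)} = W - 7 = -7 + W$)
$3 \cdot 152 + X{\left(6,\left(-4\right) \left(-4\right) \right)} = 3 \cdot 152 - -9 = 456 + \left(-7 + 16\right) = 456 + 9 = 465$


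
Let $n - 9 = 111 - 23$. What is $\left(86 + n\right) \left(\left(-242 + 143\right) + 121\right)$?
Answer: $4026$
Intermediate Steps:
$n = 97$ ($n = 9 + \left(111 - 23\right) = 9 + 88 = 97$)
$\left(86 + n\right) \left(\left(-242 + 143\right) + 121\right) = \left(86 + 97\right) \left(\left(-242 + 143\right) + 121\right) = 183 \left(-99 + 121\right) = 183 \cdot 22 = 4026$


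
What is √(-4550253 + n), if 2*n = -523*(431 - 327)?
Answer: I*√4577449 ≈ 2139.5*I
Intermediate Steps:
n = -27196 (n = (-523*(431 - 327))/2 = (-523*104)/2 = (½)*(-54392) = -27196)
√(-4550253 + n) = √(-4550253 - 27196) = √(-4577449) = I*√4577449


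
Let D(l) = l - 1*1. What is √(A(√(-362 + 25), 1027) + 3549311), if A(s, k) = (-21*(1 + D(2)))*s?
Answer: √(3549311 - 42*I*√337) ≈ 1884.0 - 0.2*I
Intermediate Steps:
D(l) = -1 + l (D(l) = l - 1 = -1 + l)
A(s, k) = -42*s (A(s, k) = (-21*(1 + (-1 + 2)))*s = (-21*(1 + 1))*s = (-21*2)*s = -42*s)
√(A(√(-362 + 25), 1027) + 3549311) = √(-42*√(-362 + 25) + 3549311) = √(-42*I*√337 + 3549311) = √(3549311 - 42*I*√337)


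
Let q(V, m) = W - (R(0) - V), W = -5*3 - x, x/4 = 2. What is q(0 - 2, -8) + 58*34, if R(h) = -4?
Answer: 1951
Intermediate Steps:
x = 8 (x = 4*2 = 8)
W = -23 (W = -5*3 - 1*8 = -15 - 8 = -23)
q(V, m) = -19 + V (q(V, m) = -23 - (-4 - V) = -23 + (4 + V) = -19 + V)
q(0 - 2, -8) + 58*34 = (-19 + (0 - 2)) + 58*34 = (-19 - 2) + 1972 = -21 + 1972 = 1951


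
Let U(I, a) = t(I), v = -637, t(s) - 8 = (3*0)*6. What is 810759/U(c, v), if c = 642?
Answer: 810759/8 ≈ 1.0134e+5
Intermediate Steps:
t(s) = 8 (t(s) = 8 + (3*0)*6 = 8 + 0*6 = 8 + 0 = 8)
U(I, a) = 8
810759/U(c, v) = 810759/8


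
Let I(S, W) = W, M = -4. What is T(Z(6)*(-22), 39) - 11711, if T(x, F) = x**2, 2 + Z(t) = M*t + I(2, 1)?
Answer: 290789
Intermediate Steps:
Z(t) = -1 - 4*t (Z(t) = -2 + (-4*t + 1) = -2 + (1 - 4*t) = -1 - 4*t)
T(Z(6)*(-22), 39) - 11711 = ((-1 - 4*6)*(-22))**2 - 11711 = ((-1 - 24)*(-22))**2 - 11711 = (-25*(-22))**2 - 11711 = 550**2 - 11711 = 302500 - 11711 = 290789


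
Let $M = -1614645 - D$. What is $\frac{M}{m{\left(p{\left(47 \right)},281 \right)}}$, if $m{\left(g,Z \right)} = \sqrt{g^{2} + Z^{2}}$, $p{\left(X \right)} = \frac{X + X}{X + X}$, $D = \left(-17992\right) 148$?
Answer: $\frac{1048171 \sqrt{78962}}{78962} \approx 3730.1$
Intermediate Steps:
$D = -2662816$
$p{\left(X \right)} = 1$ ($p{\left(X \right)} = \frac{2 X}{2 X} = 2 X \frac{1}{2 X} = 1$)
$M = 1048171$ ($M = -1614645 - -2662816 = -1614645 + 2662816 = 1048171$)
$m{\left(g,Z \right)} = \sqrt{Z^{2} + g^{2}}$
$\frac{M}{m{\left(p{\left(47 \right)},281 \right)}} = \frac{1048171}{\sqrt{281^{2} + 1^{2}}} = \frac{1048171}{\sqrt{78961 + 1}} = \frac{1048171}{\sqrt{78962}} = 1048171 \frac{\sqrt{78962}}{78962} = \frac{1048171 \sqrt{78962}}{78962}$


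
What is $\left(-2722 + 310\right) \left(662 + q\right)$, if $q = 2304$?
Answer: $-7153992$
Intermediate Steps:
$\left(-2722 + 310\right) \left(662 + q\right) = \left(-2722 + 310\right) \left(662 + 2304\right) = \left(-2412\right) 2966 = -7153992$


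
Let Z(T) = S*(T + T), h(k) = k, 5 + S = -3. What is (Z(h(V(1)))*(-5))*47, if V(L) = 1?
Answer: 3760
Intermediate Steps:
S = -8 (S = -5 - 3 = -8)
Z(T) = -16*T (Z(T) = -8*(T + T) = -16*T)
(Z(h(V(1)))*(-5))*47 = (-16*1*(-5))*47 = -16*(-5)*47 = 80*47 = 3760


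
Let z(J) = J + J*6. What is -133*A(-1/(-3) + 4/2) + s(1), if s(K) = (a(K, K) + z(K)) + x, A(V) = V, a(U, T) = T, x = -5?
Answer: -922/3 ≈ -307.33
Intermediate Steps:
z(J) = 7*J (z(J) = J + 6*J = 7*J)
s(K) = -5 + 8*K (s(K) = (K + 7*K) - 5 = 8*K - 5 = -5 + 8*K)
-133*A(-1/(-3) + 4/2) + s(1) = -133*(-1/(-3) + 4/2) + (-5 + 8*1) = -133*(-1*(-1/3) + 4*(1/2)) + (-5 + 8) = -133*(1/3 + 2) + 3 = -133*7/3 + 3 = -931/3 + 3 = -922/3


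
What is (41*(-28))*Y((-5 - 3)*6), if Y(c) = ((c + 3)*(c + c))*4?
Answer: -19837440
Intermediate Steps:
Y(c) = 8*c*(3 + c) (Y(c) = ((3 + c)*(2*c))*4 = (2*c*(3 + c))*4 = 8*c*(3 + c))
(41*(-28))*Y((-5 - 3)*6) = (41*(-28))*(8*((-5 - 3)*6)*(3 + (-5 - 3)*6)) = -9184*(-8*6)*(3 - 8*6) = -9184*(-48)*(3 - 48) = -9184*(-48)*(-45) = -1148*17280 = -19837440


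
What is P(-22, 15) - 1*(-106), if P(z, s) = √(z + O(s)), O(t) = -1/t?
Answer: 106 + I*√4965/15 ≈ 106.0 + 4.6975*I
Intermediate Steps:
P(z, s) = √(z - 1/s)
P(-22, 15) - 1*(-106) = √(-22 - 1/15) - 1*(-106) = √(-22 - 1*1/15) + 106 = √(-22 - 1/15) + 106 = √(-331/15) + 106 = I*√4965/15 + 106 = 106 + I*√4965/15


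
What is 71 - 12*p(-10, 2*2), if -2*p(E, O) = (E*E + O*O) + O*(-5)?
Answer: 647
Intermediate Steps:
p(E, O) = -E**2/2 - O**2/2 + 5*O/2 (p(E, O) = -((E*E + O*O) + O*(-5))/2 = -((E**2 + O**2) - 5*O)/2 = -(E**2 + O**2 - 5*O)/2 = -E**2/2 - O**2/2 + 5*O/2)
71 - 12*p(-10, 2*2) = 71 - 12*(-1/2*(-10)**2 - (2*2)**2/2 + 5*(2*2)/2) = 71 - 12*(-1/2*100 - 1/2*4**2 + (5/2)*4) = 71 - 12*(-50 - 1/2*16 + 10) = 71 - 12*(-50 - 8 + 10) = 71 - 12*(-48) = 71 + 576 = 647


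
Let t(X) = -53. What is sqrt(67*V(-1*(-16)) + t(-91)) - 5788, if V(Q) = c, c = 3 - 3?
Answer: -5788 + I*sqrt(53) ≈ -5788.0 + 7.2801*I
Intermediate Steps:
c = 0
V(Q) = 0
sqrt(67*V(-1*(-16)) + t(-91)) - 5788 = sqrt(67*0 - 53) - 5788 = sqrt(0 - 53) - 5788 = sqrt(-53) - 5788 = I*sqrt(53) - 5788 = -5788 + I*sqrt(53)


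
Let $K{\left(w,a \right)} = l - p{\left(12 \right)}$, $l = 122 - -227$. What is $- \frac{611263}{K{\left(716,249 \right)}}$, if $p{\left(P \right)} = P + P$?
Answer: $- \frac{611263}{325} \approx -1880.8$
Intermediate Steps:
$p{\left(P \right)} = 2 P$
$l = 349$ ($l = 122 + 227 = 349$)
$K{\left(w,a \right)} = 325$ ($K{\left(w,a \right)} = 349 - 2 \cdot 12 = 349 - 24 = 325$)
$- \frac{611263}{K{\left(716,249 \right)}} = - \frac{611263}{325}$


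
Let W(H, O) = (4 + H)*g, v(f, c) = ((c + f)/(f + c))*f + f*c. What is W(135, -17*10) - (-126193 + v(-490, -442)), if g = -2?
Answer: -90175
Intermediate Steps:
v(f, c) = f + c*f (v(f, c) = ((c + f)/(c + f))*f + c*f = 1*f + c*f = f + c*f)
W(H, O) = -8 - 2*H (W(H, O) = (4 + H)*(-2) = -8 - 2*H)
W(135, -17*10) - (-126193 + v(-490, -442)) = (-8 - 2*135) - (-126193 - 490*(1 - 442)) = (-8 - 270) - (-126193 - 490*(-441)) = -278 - (-126193 + 216090) = -278 - 1*89897 = -278 - 89897 = -90175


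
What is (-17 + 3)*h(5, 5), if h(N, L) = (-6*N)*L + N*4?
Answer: 1820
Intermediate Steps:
h(N, L) = 4*N - 6*L*N (h(N, L) = -6*L*N + 4*N = 4*N - 6*L*N)
(-17 + 3)*h(5, 5) = (-17 + 3)*(2*5*(2 - 3*5)) = -28*5*(2 - 15) = -28*5*(-13) = -14*(-130) = 1820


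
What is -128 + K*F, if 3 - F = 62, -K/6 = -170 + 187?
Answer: 5890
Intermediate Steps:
K = -102 (K = -6*(-170 + 187) = -6*17 = -102)
F = -59 (F = 3 - 1*62 = 3 - 62 = -59)
-128 + K*F = -128 - 102*(-59) = -128 + 6018 = 5890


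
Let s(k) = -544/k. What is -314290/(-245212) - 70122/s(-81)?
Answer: -174075531403/16674416 ≈ -10440.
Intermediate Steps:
-314290/(-245212) - 70122/s(-81) = -314290/(-245212) - 70122/((-544/(-81))) = -314290*(-1/245212) - 70122/((-544*(-1/81))) = 157145/122606 - 70122/544/81 = 157145/122606 - 70122*81/544 = 157145/122606 - 2839941/272 = -174075531403/16674416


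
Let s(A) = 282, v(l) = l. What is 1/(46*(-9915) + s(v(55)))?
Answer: -1/455808 ≈ -2.1939e-6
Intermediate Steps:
1/(46*(-9915) + s(v(55))) = 1/(46*(-9915) + 282) = 1/(-456090 + 282) = 1/(-455808) = -1/455808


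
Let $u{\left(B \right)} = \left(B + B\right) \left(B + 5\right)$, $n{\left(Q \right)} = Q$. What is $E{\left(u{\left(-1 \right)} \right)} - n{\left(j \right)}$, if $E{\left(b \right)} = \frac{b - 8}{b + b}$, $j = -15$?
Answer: $16$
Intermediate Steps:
$u{\left(B \right)} = 2 B \left(5 + B\right)$
$E{\left(b \right)} = \frac{-8 + b}{2 b}$
$E{\left(u{\left(-1 \right)} \right)} - n{\left(j \right)} = \frac{-8 + 2 \left(-1\right) \left(5 - 1\right)}{2 \cdot 2 \left(-1\right) \left(5 - 1\right)} - -15 = \frac{-8 + 2 \left(-1\right) 4}{2 \cdot 2 \left(-1\right) 4} + 15 = \frac{-8 - 8}{2 \left(-8\right)} + 15 = \frac{1}{2} \left(- \frac{1}{8}\right) \left(-16\right) + 15 = 1 + 15 = 16$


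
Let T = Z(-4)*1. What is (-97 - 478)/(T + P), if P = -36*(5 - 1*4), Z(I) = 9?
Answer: 575/27 ≈ 21.296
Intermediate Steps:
P = -36 (P = -36*(5 - 4) = -36*1 = -36)
T = 9 (T = 9*1 = 9)
(-97 - 478)/(T + P) = (-97 - 478)/(9 - 36) = -575/(-27) = -575*(-1/27) = 575/27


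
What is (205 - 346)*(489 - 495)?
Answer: 846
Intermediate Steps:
(205 - 346)*(489 - 495) = -141*(-6) = 846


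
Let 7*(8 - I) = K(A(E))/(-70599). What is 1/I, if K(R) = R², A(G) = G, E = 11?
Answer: 494193/3953665 ≈ 0.12500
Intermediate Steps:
I = 3953665/494193 (I = 8 - 11²/(7*(-70599)) = 8 - 121*(-1)/(7*70599) = 8 - ⅐*(-121/70599) = 8 + 121/494193 = 3953665/494193 ≈ 8.0002)
1/I = 1/(3953665/494193) = 494193/3953665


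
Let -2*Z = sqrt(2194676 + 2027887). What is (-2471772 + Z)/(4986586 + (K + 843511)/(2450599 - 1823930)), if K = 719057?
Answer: -774491443734/1562470212301 - 626669*sqrt(4222563)/6249880849204 ≈ -0.49589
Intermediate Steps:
Z = -sqrt(4222563)/2 (Z = -sqrt(2194676 + 2027887)/2 = -sqrt(4222563)/2 ≈ -1027.4)
(-2471772 + Z)/(4986586 + (K + 843511)/(2450599 - 1823930)) = (-2471772 - sqrt(4222563)/2)/(4986586 + (719057 + 843511)/(2450599 - 1823930)) = (-2471772 - sqrt(4222563)/2)/(4986586 + 1562568/626669) = (-2471772 - sqrt(4222563)/2)/(3124940424602/626669) = (-2471772 - sqrt(4222563)/2)*(626669/3124940424602) = -774491443734/1562470212301 - 626669*sqrt(4222563)/6249880849204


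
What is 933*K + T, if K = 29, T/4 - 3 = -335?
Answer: 25729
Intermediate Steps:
T = -1328 (T = 12 + 4*(-335) = 12 - 1340 = -1328)
933*K + T = 933*29 - 1328 = 27057 - 1328 = 25729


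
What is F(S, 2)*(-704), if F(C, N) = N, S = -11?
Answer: -1408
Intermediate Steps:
F(S, 2)*(-704) = 2*(-704) = -1408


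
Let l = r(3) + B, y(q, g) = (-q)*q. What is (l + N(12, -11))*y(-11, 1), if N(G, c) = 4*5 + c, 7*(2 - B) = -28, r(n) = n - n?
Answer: -1815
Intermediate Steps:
r(n) = 0
B = 6 (B = 2 - 1/7*(-28) = 2 + 4 = 6)
y(q, g) = -q**2
N(G, c) = 20 + c
l = 6 (l = 0 + 6 = 6)
(l + N(12, -11))*y(-11, 1) = (6 + (20 - 11))*(-1*(-11)**2) = (6 + 9)*(-1*121) = 15*(-121) = -1815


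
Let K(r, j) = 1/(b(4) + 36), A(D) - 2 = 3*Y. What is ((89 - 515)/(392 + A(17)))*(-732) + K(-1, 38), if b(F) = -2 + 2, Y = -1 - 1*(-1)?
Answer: 5613173/7092 ≈ 791.48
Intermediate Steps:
Y = 0 (Y = -1 + 1 = 0)
b(F) = 0
A(D) = 2 (A(D) = 2 + 3*0 = 2 + 0 = 2)
K(r, j) = 1/36 (K(r, j) = 1/(0 + 36) = 1/36)
((89 - 515)/(392 + A(17)))*(-732) + K(-1, 38) = ((89 - 515)/(392 + 2))*(-732) + 1/36 = -426/394*(-732) + 1/36 = -426*1/394*(-732) + 1/36 = -213/197*(-732) + 1/36 = 155916/197 + 1/36 = 5613173/7092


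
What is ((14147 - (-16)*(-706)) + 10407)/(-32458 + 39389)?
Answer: 13258/6931 ≈ 1.9129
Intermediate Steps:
((14147 - (-16)*(-706)) + 10407)/(-32458 + 39389) = ((14147 - 1*11296) + 10407)/6931 = ((14147 - 11296) + 10407)*(1/6931) = (2851 + 10407)*(1/6931) = 13258*(1/6931) = 13258/6931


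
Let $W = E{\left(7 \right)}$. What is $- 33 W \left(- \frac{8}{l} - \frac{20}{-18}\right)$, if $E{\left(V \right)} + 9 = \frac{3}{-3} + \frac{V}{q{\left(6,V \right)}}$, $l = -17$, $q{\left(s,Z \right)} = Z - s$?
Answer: $\frac{2662}{17} \approx 156.59$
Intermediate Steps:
$E{\left(V \right)} = -10 + \frac{V}{-6 + V}$ ($E{\left(V \right)} = -9 + \left(\frac{3}{-3} + \frac{V}{V - 6}\right) = -9 + \left(3 \left(- \frac{1}{3}\right) + \frac{V}{V - 6}\right) = -9 + \left(-1 + \frac{V}{-6 + V}\right) = -10 + \frac{V}{-6 + V}$)
$W = -3$ ($W = \frac{3 \left(20 - 21\right)}{-6 + 7} = \frac{3 \left(20 - 21\right)}{1} = 3 \cdot 1 \left(-1\right) = -3$)
$- 33 W \left(- \frac{8}{l} - \frac{20}{-18}\right) = \left(-33\right) \left(-3\right) \left(- \frac{8}{-17} - \frac{20}{-18}\right) = 99 \left(\left(-8\right) \left(- \frac{1}{17}\right) - - \frac{10}{9}\right) = 99 \left(\frac{8}{17} + \frac{10}{9}\right) = 99 \cdot \frac{242}{153} = \frac{2662}{17}$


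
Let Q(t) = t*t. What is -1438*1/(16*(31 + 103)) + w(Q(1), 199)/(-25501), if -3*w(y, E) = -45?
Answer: -18351299/27337072 ≈ -0.67130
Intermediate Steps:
Q(t) = t**2
w(y, E) = 15 (w(y, E) = -1/3*(-45) = 15)
-1438*1/(16*(31 + 103)) + w(Q(1), 199)/(-25501) = -1438*1/(16*(31 + 103)) + 15/(-25501) = -1438/(134*16) + 15*(-1/25501) = -1438/2144 - 15/25501 = -1438*1/2144 - 15/25501 = -719/1072 - 15/25501 = -18351299/27337072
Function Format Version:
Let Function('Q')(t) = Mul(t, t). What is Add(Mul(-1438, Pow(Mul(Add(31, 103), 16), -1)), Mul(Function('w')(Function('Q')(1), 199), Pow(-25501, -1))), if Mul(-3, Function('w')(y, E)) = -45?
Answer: Rational(-18351299, 27337072) ≈ -0.67130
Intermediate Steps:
Function('Q')(t) = Pow(t, 2)
Function('w')(y, E) = 15 (Function('w')(y, E) = Mul(Rational(-1, 3), -45) = 15)
Add(Mul(-1438, Pow(Mul(Add(31, 103), 16), -1)), Mul(Function('w')(Function('Q')(1), 199), Pow(-25501, -1))) = Add(Mul(-1438, Pow(Mul(Add(31, 103), 16), -1)), Mul(15, Pow(-25501, -1))) = Add(Mul(-1438, Pow(Mul(134, 16), -1)), Mul(15, Rational(-1, 25501))) = Add(Mul(-1438, Pow(2144, -1)), Rational(-15, 25501)) = Add(Mul(-1438, Rational(1, 2144)), Rational(-15, 25501)) = Add(Rational(-719, 1072), Rational(-15, 25501)) = Rational(-18351299, 27337072)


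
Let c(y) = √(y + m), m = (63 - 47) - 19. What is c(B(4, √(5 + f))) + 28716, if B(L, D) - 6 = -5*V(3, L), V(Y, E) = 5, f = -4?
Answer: 28716 + I*√22 ≈ 28716.0 + 4.6904*I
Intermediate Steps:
m = -3 (m = 16 - 19 = -3)
B(L, D) = -19 (B(L, D) = 6 - 5*5 = 6 - 25 = -19)
c(y) = √(-3 + y) (c(y) = √(y - 3) = √(-3 + y))
c(B(4, √(5 + f))) + 28716 = √(-3 - 19) + 28716 = √(-22) + 28716 = I*√22 + 28716 = 28716 + I*√22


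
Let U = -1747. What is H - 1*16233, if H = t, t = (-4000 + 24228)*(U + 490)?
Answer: -25442829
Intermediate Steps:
t = -25426596 (t = (-4000 + 24228)*(-1747 + 490) = 20228*(-1257) = -25426596)
H = -25426596
H - 1*16233 = -25426596 - 1*16233 = -25426596 - 16233 = -25442829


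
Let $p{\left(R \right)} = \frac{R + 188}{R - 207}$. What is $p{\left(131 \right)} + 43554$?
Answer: $\frac{3309785}{76} \approx 43550.0$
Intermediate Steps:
$p{\left(R \right)} = \frac{188 + R}{-207 + R}$
$p{\left(131 \right)} + 43554 = \frac{188 + 131}{-207 + 131} + 43554 = \frac{1}{-76} \cdot 319 + 43554 = \left(- \frac{1}{76}\right) 319 + 43554 = - \frac{319}{76} + 43554 = \frac{3309785}{76}$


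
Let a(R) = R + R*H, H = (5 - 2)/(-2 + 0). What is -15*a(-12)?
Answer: -90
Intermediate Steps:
H = -3/2 (H = 3/(-2) = 3*(-½) = -3/2 ≈ -1.5000)
a(R) = -R/2 (a(R) = R + R*(-3/2) = R - 3*R/2 = -R/2)
-15*a(-12) = -(-15)*(-12)/2 = -15*6 = -90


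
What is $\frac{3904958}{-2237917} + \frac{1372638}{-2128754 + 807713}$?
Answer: $- \frac{2743486512108}{985460037199} \approx -2.784$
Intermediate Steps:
$\frac{3904958}{-2237917} + \frac{1372638}{-2128754 + 807713} = 3904958 \left(- \frac{1}{2237917}\right) + \frac{1372638}{-1321041} = - \frac{3904958}{2237917} + 1372638 \left(- \frac{1}{1321041}\right) = - \frac{3904958}{2237917} - \frac{457546}{440347} = - \frac{2743486512108}{985460037199}$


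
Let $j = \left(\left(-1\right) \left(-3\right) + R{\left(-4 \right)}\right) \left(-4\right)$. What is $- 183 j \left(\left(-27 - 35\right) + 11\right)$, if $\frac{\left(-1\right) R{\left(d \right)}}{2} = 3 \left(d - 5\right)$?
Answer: $-2127924$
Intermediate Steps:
$R{\left(d \right)} = 30 - 6 d$ ($R{\left(d \right)} = - 2 \cdot 3 \left(d - 5\right) = - 2 \cdot 3 \left(-5 + d\right) = - 2 \left(-15 + 3 d\right) = 30 - 6 d$)
$j = -228$ ($j = \left(\left(-1\right) \left(-3\right) + \left(30 - -24\right)\right) \left(-4\right) = \left(3 + \left(30 + 24\right)\right) \left(-4\right) = \left(3 + 54\right) \left(-4\right) = 57 \left(-4\right) = -228$)
$- 183 j \left(\left(-27 - 35\right) + 11\right) = \left(-183\right) \left(-228\right) \left(\left(-27 - 35\right) + 11\right) = 41724 \left(-62 + 11\right) = 41724 \left(-51\right) = -2127924$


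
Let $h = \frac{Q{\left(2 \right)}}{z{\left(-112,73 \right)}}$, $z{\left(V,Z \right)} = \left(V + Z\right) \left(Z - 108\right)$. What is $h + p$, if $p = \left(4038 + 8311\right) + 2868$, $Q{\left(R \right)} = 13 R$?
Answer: $\frac{1597787}{105} \approx 15217.0$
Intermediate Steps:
$p = 15217$ ($p = 12349 + 2868 = 15217$)
$z{\left(V,Z \right)} = \left(-108 + Z\right) \left(V + Z\right)$ ($z{\left(V,Z \right)} = \left(V + Z\right) \left(-108 + Z\right) = \left(-108 + Z\right) \left(V + Z\right)$)
$h = \frac{2}{105}$ ($h = \frac{13 \cdot 2}{73^{2} - -12096 - 7884 - 8176} = \frac{26}{5329 + 12096 - 7884 - 8176} = \frac{26}{1365} = 26 \cdot \frac{1}{1365} = \frac{2}{105} \approx 0.019048$)
$h + p = \frac{2}{105} + 15217 = \frac{1597787}{105}$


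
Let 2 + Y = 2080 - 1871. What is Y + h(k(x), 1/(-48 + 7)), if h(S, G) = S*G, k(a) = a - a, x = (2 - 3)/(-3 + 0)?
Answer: 207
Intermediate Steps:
x = ⅓ (x = -1/(-3) = -1*(-⅓) = ⅓ ≈ 0.33333)
k(a) = 0
h(S, G) = G*S
Y = 207 (Y = -2 + (2080 - 1871) = -2 + 209 = 207)
Y + h(k(x), 1/(-48 + 7)) = 207 + 0/(-48 + 7) = 207 + 0/(-41) = 207 - 1/41*0 = 207 + 0 = 207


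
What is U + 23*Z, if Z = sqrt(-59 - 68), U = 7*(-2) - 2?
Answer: -16 + 23*I*sqrt(127) ≈ -16.0 + 259.2*I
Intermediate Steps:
U = -16 (U = -14 - 2 = -16)
Z = I*sqrt(127) (Z = sqrt(-127) = I*sqrt(127) ≈ 11.269*I)
U + 23*Z = -16 + 23*(I*sqrt(127)) = -16 + 23*I*sqrt(127)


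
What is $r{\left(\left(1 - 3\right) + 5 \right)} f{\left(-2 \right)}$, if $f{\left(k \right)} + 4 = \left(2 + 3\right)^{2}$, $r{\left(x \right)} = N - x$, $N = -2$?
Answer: $-105$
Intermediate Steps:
$r{\left(x \right)} = -2 - x$
$f{\left(k \right)} = 21$ ($f{\left(k \right)} = -4 + \left(2 + 3\right)^{2} = -4 + 5^{2} = -4 + 25 = 21$)
$r{\left(\left(1 - 3\right) + 5 \right)} f{\left(-2 \right)} = \left(-2 - \left(\left(1 - 3\right) + 5\right)\right) 21 = \left(-2 - \left(-2 + 5\right)\right) 21 = \left(-2 - 3\right) 21 = \left(-5\right) 21 = -105$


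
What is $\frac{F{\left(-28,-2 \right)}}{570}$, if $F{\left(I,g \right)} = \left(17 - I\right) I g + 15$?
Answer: $\frac{169}{38} \approx 4.4474$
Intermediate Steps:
$F{\left(I,g \right)} = 15 + I g \left(17 - I\right)$ ($F{\left(I,g \right)} = I \left(17 - I\right) g + 15 = I g \left(17 - I\right) + 15 = 15 + I g \left(17 - I\right)$)
$\frac{F{\left(-28,-2 \right)}}{570} = \frac{15 - - 2 \left(-28\right)^{2} + 17 \left(-28\right) \left(-2\right)}{570} = \left(15 - \left(-2\right) 784 + 952\right) \frac{1}{570} = \left(15 + 1568 + 952\right) \frac{1}{570} = 2535 \cdot \frac{1}{570} = \frac{169}{38}$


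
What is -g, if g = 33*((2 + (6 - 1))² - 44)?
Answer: -165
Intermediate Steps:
g = 165 (g = 33*((2 + 5)² - 44) = 33*(7² - 44) = 33*(49 - 44) = 33*5 = 165)
-g = -1*165 = -165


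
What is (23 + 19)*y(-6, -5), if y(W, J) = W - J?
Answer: -42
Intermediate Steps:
(23 + 19)*y(-6, -5) = (23 + 19)*(-6 - 1*(-5)) = 42*(-6 + 5) = 42*(-1) = -42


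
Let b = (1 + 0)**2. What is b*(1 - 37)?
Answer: -36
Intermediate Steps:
b = 1 (b = 1**2 = 1)
b*(1 - 37) = 1*(1 - 37) = 1*(-36) = -36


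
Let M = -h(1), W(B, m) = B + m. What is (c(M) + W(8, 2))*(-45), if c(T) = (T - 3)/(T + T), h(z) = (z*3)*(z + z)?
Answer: -1935/4 ≈ -483.75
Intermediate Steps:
h(z) = 6*z**2 (h(z) = (3*z)*(2*z) = 6*z**2)
M = -6 (M = -6*1**2 = -6 ≈ -6.0000)
c(T) = (-3 + T)/(2*T) (c(T) = (-3 + T)/((2*T)) = (-3 + T)*(1/(2*T)) = (-3 + T)/(2*T))
(c(M) + W(8, 2))*(-45) = ((1/2)*(-3 - 6)/(-6) + (8 + 2))*(-45) = ((1/2)*(-1/6)*(-9) + 10)*(-45) = (3/4 + 10)*(-45) = (43/4)*(-45) = -1935/4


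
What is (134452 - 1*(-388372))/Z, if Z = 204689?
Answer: 522824/204689 ≈ 2.5542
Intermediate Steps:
(134452 - 1*(-388372))/Z = (134452 - 1*(-388372))/204689 = (134452 + 388372)*(1/204689) = 522824*(1/204689) = 522824/204689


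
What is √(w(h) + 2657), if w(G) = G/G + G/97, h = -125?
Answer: √24996997/97 ≈ 51.543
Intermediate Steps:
w(G) = 1 + G/97 (w(G) = 1 + G*(1/97) = 1 + G/97)
√(w(h) + 2657) = √((1 + (1/97)*(-125)) + 2657) = √((1 - 125/97) + 2657) = √(-28/97 + 2657) = √(257701/97) = √24996997/97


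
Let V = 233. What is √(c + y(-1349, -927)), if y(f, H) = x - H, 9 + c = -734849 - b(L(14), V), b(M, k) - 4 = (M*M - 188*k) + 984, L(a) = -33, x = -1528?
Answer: 2*I*√173433 ≈ 832.91*I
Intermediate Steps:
b(M, k) = 988 + M² - 188*k (b(M, k) = 4 + ((M*M - 188*k) + 984) = 4 + ((M² - 188*k) + 984) = 4 + (984 + M² - 188*k) = 988 + M² - 188*k)
c = -693131 (c = -9 + (-734849 - (988 + (-33)² - 188*233)) = -9 + (-734849 - (988 + 1089 - 43804)) = -9 + (-734849 - 1*(-41727)) = -9 + (-734849 + 41727) = -9 - 693122 = -693131)
y(f, H) = -1528 - H
√(c + y(-1349, -927)) = √(-693131 + (-1528 - 1*(-927))) = √(-693131 + (-1528 + 927)) = √(-693131 - 601) = √(-693732) = 2*I*√173433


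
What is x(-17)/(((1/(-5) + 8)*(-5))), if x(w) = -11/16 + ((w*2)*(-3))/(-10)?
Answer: 67/240 ≈ 0.27917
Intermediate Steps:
x(w) = -11/16 + 3*w/5 (x(w) = -11*1/16 + ((2*w)*(-3))*(-⅒) = -11/16 - 6*w*(-⅒) = -11/16 + 3*w/5)
x(-17)/(((1/(-5) + 8)*(-5))) = (-11/16 + (⅗)*(-17))/(((1/(-5) + 8)*(-5))) = (-11/16 - 51/5)/(((-⅕ + 8)*(-5))) = -871/(80*((39/5)*(-5))) = -871/80/(-39) = -871/80*(-1/39) = 67/240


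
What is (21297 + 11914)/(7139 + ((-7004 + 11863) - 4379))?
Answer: 33211/7619 ≈ 4.3590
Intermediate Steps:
(21297 + 11914)/(7139 + ((-7004 + 11863) - 4379)) = 33211/(7139 + (4859 - 4379)) = 33211/(7139 + 480) = 33211/7619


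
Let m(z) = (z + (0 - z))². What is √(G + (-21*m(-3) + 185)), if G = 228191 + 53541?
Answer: √281917 ≈ 530.96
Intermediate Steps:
m(z) = 0 (m(z) = (z - z)² = 0² = 0)
G = 281732
√(G + (-21*m(-3) + 185)) = √(281732 + (-21*0 + 185)) = √(281732 + (0 + 185)) = √(281732 + 185) = √281917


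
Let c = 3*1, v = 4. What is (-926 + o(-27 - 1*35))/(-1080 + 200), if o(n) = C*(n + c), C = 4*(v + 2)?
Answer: 1171/440 ≈ 2.6614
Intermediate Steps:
c = 3
C = 24 (C = 4*(4 + 2) = 4*6 = 24)
o(n) = 72 + 24*n (o(n) = 24*(n + 3) = 24*(3 + n) = 72 + 24*n)
(-926 + o(-27 - 1*35))/(-1080 + 200) = (-926 + (72 + 24*(-27 - 1*35)))/(-1080 + 200) = (-926 + (72 + 24*(-27 - 35)))/(-880) = (-926 + (72 + 24*(-62)))*(-1/880) = (-926 + (72 - 1488))*(-1/880) = (-926 - 1416)*(-1/880) = -2342*(-1/880) = 1171/440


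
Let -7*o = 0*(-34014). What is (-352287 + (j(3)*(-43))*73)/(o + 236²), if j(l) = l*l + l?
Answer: -389955/55696 ≈ -7.0015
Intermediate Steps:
j(l) = l + l² (j(l) = l² + l = l + l²)
o = 0 (o = -0*(-34014) = -⅐*0 = 0)
(-352287 + (j(3)*(-43))*73)/(o + 236²) = (-352287 + ((3*(1 + 3))*(-43))*73)/(0 + 236²) = (-352287 + ((3*4)*(-43))*73)/(0 + 55696) = (-352287 + (12*(-43))*73)/55696 = (-352287 - 516*73)*(1/55696) = (-352287 - 37668)*(1/55696) = -389955*1/55696 = -389955/55696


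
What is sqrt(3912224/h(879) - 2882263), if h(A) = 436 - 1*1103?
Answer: 3*I*sqrt(142766284135)/667 ≈ 1699.4*I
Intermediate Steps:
h(A) = -667 (h(A) = 436 - 1103 = -667)
sqrt(3912224/h(879) - 2882263) = sqrt(3912224/(-667) - 2882263) = sqrt(3912224*(-1/667) - 2882263) = sqrt(-3912224/667 - 2882263) = sqrt(-1926381645/667) = 3*I*sqrt(142766284135)/667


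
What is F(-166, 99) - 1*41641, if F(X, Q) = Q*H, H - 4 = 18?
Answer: -39463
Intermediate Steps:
H = 22 (H = 4 + 18 = 22)
F(X, Q) = 22*Q (F(X, Q) = Q*22 = 22*Q)
F(-166, 99) - 1*41641 = 22*99 - 1*41641 = 2178 - 41641 = -39463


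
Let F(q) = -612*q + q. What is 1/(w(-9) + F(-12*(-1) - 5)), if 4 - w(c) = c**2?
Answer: -1/4354 ≈ -0.00022967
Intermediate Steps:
F(q) = -611*q
w(c) = 4 - c**2
1/(w(-9) + F(-12*(-1) - 5)) = 1/((4 - 1*(-9)**2) - 611*(-12*(-1) - 5)) = 1/((4 - 1*81) - 611*(12 - 5)) = 1/((4 - 81) - 611*7) = 1/(-77 - 4277) = 1/(-4354) = -1/4354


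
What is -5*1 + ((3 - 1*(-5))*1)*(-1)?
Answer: -13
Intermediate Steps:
-5*1 + ((3 - 1*(-5))*1)*(-1) = -5 + ((3 + 5)*1)*(-1) = -5 + (8*1)*(-1) = -5 + 8*(-1) = -5 - 8 = -13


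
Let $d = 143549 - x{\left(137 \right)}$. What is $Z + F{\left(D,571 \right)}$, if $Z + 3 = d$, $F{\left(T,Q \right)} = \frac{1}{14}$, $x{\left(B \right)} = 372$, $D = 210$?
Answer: $\frac{2004437}{14} \approx 1.4317 \cdot 10^{5}$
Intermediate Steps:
$F{\left(T,Q \right)} = \frac{1}{14}$
$d = 143177$ ($d = 143549 - 372 = 143177$)
$Z = 143174$ ($Z = -3 + 143177 = 143174$)
$Z + F{\left(D,571 \right)} = 143174 + \frac{1}{14} = \frac{2004437}{14}$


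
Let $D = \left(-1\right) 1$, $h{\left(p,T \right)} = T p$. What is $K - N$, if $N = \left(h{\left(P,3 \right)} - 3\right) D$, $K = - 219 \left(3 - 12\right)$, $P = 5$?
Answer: $1983$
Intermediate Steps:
$D = -1$
$K = 1971$ ($K = - 219 \left(3 - 12\right) = \left(-219\right) \left(-9\right) = 1971$)
$N = -12$ ($N = \left(3 \cdot 5 - 3\right) \left(-1\right) = \left(15 - 3\right) \left(-1\right) = 12 \left(-1\right) = -12$)
$K - N = 1971 - -12 = 1971 + 12 = 1983$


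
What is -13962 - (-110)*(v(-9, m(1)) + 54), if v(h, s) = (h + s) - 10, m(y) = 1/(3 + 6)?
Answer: -90898/9 ≈ -10100.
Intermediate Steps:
m(y) = ⅑ (m(y) = 1/9 = ⅑)
v(h, s) = -10 + h + s
-13962 - (-110)*(v(-9, m(1)) + 54) = -13962 - (-110)*((-10 - 9 + ⅑) + 54) = -13962 - (-110)*(-170/9 + 54) = -13962 - (-110)*316/9 = -13962 - 1*(-34760/9) = -13962 + 34760/9 = -90898/9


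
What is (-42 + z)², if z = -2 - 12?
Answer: 3136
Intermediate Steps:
z = -14
(-42 + z)² = (-42 - 14)² = (-56)² = 3136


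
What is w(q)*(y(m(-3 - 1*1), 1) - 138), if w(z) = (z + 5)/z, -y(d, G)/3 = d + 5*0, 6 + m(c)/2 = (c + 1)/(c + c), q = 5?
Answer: -417/2 ≈ -208.50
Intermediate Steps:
m(c) = -12 + (1 + c)/c (m(c) = -12 + 2*((c + 1)/(c + c)) = -12 + 2*((1 + c)/((2*c))) = -12 + 2*((1 + c)*(1/(2*c))) = -12 + 2*((1 + c)/(2*c)) = -12 + (1 + c)/c)
y(d, G) = -3*d (y(d, G) = -3*(d + 5*0) = -3*(d + 0) = -3*d)
w(z) = (5 + z)/z
w(q)*(y(m(-3 - 1*1), 1) - 138) = ((5 + 5)/5)*(-3*(-11 + 1/(-3 - 1*1)) - 138) = ((⅕)*10)*(-3*(-11 + 1/(-3 - 1)) - 138) = 2*(-3*(-11 + 1/(-4)) - 138) = 2*(-3*(-11 - ¼) - 138) = 2*(-3*(-45/4) - 138) = 2*(135/4 - 138) = 2*(-417/4) = -417/2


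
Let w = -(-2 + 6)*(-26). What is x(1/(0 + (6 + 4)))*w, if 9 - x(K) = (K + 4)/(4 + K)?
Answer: 832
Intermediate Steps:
w = 104 (w = -4*(-26) = -1*(-104) = 104)
x(K) = 8 (x(K) = 9 - (K + 4)/(4 + K) = 9 - (4 + K)/(4 + K) = 9 - 1*1 = 9 - 1 = 8)
x(1/(0 + (6 + 4)))*w = 8*104 = 832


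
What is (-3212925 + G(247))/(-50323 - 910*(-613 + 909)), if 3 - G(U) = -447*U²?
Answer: -8019367/106561 ≈ -75.256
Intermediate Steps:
G(U) = 3 + 447*U² (G(U) = 3 - (-447)*U² = 3 + 447*U²)
(-3212925 + G(247))/(-50323 - 910*(-613 + 909)) = (-3212925 + (3 + 447*247²))/(-50323 - 910*(-613 + 909)) = (-3212925 + (3 + 447*61009))/(-50323 - 910*296) = (-3212925 + (3 + 27271023))/(-50323 - 269360) = (-3212925 + 27271026)/(-319683) = 24058101*(-1/319683) = -8019367/106561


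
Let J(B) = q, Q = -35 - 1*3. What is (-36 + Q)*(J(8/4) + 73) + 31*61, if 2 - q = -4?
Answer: -3955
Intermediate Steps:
q = 6 (q = 2 - 1*(-4) = 2 + 4 = 6)
Q = -38 (Q = -35 - 3 = -38)
J(B) = 6
(-36 + Q)*(J(8/4) + 73) + 31*61 = (-36 - 38)*(6 + 73) + 31*61 = -74*79 + 1891 = -5846 + 1891 = -3955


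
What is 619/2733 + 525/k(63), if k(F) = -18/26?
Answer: -2071906/2733 ≈ -758.11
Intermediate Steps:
k(F) = -9/13 (k(F) = -18*1/26 = -9/13)
619/2733 + 525/k(63) = 619/2733 + 525/(-9/13) = 619*(1/2733) + 525*(-13/9) = 619/2733 - 2275/3 = -2071906/2733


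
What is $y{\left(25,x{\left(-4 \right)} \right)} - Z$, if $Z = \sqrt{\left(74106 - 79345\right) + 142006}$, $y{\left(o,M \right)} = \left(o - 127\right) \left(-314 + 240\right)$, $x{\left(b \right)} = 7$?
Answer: $7548 - \sqrt{136767} \approx 7178.2$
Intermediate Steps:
$y{\left(o,M \right)} = 9398 - 74 o$ ($y{\left(o,M \right)} = \left(-127 + o\right) \left(-74\right) = 9398 - 74 o$)
$Z = \sqrt{136767}$ ($Z = \sqrt{\left(74106 - 79345\right) + 142006} = \sqrt{-5239 + 142006} = \sqrt{136767} \approx 369.82$)
$y{\left(25,x{\left(-4 \right)} \right)} - Z = \left(9398 - 1850\right) - \sqrt{136767} = 7548 - \sqrt{136767}$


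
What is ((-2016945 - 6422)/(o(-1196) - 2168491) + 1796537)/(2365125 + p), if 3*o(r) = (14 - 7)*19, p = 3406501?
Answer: 11687090077681/37546389482840 ≈ 0.31127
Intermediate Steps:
o(r) = 133/3 (o(r) = ((14 - 7)*19)/3 = (7*19)/3 = (1/3)*133 = 133/3)
((-2016945 - 6422)/(o(-1196) - 2168491) + 1796537)/(2365125 + p) = ((-2016945 - 6422)/(133/3 - 2168491) + 1796537)/(2365125 + 3406501) = (-2023367/(-6505340/3) + 1796537)/5771626 = (-2023367*(-3/6505340) + 1796537)*(1/5771626) = (6070101/6505340 + 1796537)*(1/5771626) = (11687090077681/6505340)*(1/5771626) = 11687090077681/37546389482840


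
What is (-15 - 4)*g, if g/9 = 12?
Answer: -2052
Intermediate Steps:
g = 108 (g = 9*12 = 108)
(-15 - 4)*g = (-15 - 4)*108 = -19*108 = -2052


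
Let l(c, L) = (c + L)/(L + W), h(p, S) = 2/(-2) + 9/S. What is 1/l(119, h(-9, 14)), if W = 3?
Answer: 37/1661 ≈ 0.022276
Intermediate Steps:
h(p, S) = -1 + 9/S (h(p, S) = 2*(-1/2) + 9/S = -1 + 9/S)
l(c, L) = (L + c)/(3 + L) (l(c, L) = (c + L)/(L + 3) = (L + c)/(3 + L))
1/l(119, h(-9, 14)) = 1/(((9 - 1*14)/14 + 119)/(3 + (9 - 1*14)/14)) = 1/(((9 - 14)/14 + 119)/(3 + (9 - 14)/14)) = 1/(((1/14)*(-5) + 119)/(3 + (1/14)*(-5))) = 1/((-5/14 + 119)/(3 - 5/14)) = 1/((1661/14)/(37/14)) = 1/((14/37)*(1661/14)) = 1/(1661/37) = 37/1661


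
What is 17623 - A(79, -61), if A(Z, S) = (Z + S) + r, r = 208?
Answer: 17397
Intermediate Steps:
A(Z, S) = 208 + S + Z (A(Z, S) = (Z + S) + 208 = (S + Z) + 208 = 208 + S + Z)
17623 - A(79, -61) = 17623 - (208 - 61 + 79) = 17623 - 1*226 = 17623 - 226 = 17397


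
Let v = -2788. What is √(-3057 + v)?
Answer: I*√5845 ≈ 76.453*I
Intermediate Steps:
√(-3057 + v) = √(-3057 - 2788) = √(-5845) = I*√5845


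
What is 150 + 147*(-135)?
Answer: -19695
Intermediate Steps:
150 + 147*(-135) = 150 - 19845 = -19695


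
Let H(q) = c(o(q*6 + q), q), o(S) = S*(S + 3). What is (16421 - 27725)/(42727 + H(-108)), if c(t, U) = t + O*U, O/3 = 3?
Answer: -11304/611023 ≈ -0.018500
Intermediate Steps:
O = 9 (O = 3*3 = 9)
o(S) = S*(3 + S)
c(t, U) = t + 9*U
H(q) = 9*q + 7*q*(3 + 7*q) (H(q) = (q*6 + q)*(3 + (q*6 + q)) + 9*q = (6*q + q)*(3 + (6*q + q)) + 9*q = (7*q)*(3 + 7*q) + 9*q = 7*q*(3 + 7*q) + 9*q = 9*q + 7*q*(3 + 7*q))
(16421 - 27725)/(42727 + H(-108)) = (16421 - 27725)/(42727 - 108*(30 + 49*(-108))) = -11304/(42727 - 108*(30 - 5292)) = -11304/(42727 - 108*(-5262)) = -11304/(42727 + 568296) = -11304/611023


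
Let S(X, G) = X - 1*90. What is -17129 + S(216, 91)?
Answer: -17003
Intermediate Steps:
S(X, G) = -90 + X (S(X, G) = X - 90 = -90 + X)
-17129 + S(216, 91) = -17129 + (-90 + 216) = -17129 + 126 = -17003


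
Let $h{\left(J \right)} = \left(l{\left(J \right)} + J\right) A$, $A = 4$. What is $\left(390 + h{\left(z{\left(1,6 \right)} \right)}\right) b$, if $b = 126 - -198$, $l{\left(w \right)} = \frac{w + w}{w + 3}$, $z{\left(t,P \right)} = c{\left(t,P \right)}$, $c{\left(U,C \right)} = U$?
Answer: $128304$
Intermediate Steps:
$z{\left(t,P \right)} = t$
$l{\left(w \right)} = \frac{2 w}{3 + w}$
$h{\left(J \right)} = 4 J + \frac{8 J}{3 + J}$ ($h{\left(J \right)} = \left(\frac{2 J}{3 + J} + J\right) 4 = \left(J + \frac{2 J}{3 + J}\right) 4 = 4 J + \frac{8 J}{3 + J}$)
$b = 324$ ($b = 126 + 198 = 324$)
$\left(390 + h{\left(z{\left(1,6 \right)} \right)}\right) b = \left(390 + 4 \cdot 1 \frac{1}{3 + 1} \left(5 + 1\right)\right) 324 = \left(390 + 4 \cdot 1 \cdot \frac{1}{4} \cdot 6\right) 324 = \left(390 + 6\right) 324 = 396 \cdot 324 = 128304$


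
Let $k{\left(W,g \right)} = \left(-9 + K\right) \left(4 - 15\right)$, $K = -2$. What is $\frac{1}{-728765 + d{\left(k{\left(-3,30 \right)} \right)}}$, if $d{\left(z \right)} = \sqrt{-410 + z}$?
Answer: $- \frac{728765}{531098425514} - \frac{17 i}{531098425514} \approx -1.3722 \cdot 10^{-6} - 3.2009 \cdot 10^{-11} i$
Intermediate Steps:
$k{\left(W,g \right)} = 121$ ($k{\left(W,g \right)} = \left(-9 - 2\right) \left(4 - 15\right) = \left(-11\right) \left(-11\right) = 121$)
$\frac{1}{-728765 + d{\left(k{\left(-3,30 \right)} \right)}} = \frac{1}{-728765 + \sqrt{-410 + 121}} = \frac{1}{-728765 + \sqrt{-289}} = \frac{1}{-728765 + 17 i} = \frac{-728765 - 17 i}{531098425514}$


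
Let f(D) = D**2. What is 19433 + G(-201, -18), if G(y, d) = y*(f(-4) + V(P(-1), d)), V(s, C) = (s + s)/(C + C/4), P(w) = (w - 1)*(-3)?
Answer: 81621/5 ≈ 16324.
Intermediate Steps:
P(w) = 3 - 3*w (P(w) = (-1 + w)*(-3) = 3 - 3*w)
V(s, C) = 8*s/(5*C) (V(s, C) = (2*s)/(C + C*(1/4)) = (2*s)/(C + C/4) = (2*s)/((5*C/4)) = (2*s)*(4/(5*C)) = 8*s/(5*C))
G(y, d) = y*(16 + 48/(5*d)) (G(y, d) = y*((-4)**2 + 8*(3 - 3*(-1))/(5*d)) = y*(16 + 8*(3 + 3)/(5*d)) = y*(16 + (8/5)*6/d) = y*(16 + 48/(5*d)))
19433 + G(-201, -18) = 19433 + (16*(-201) + (48/5)*(-201)/(-18)) = 19433 + (-3216 + (48/5)*(-201)*(-1/18)) = 19433 + (-3216 + 536/5) = 19433 - 15544/5 = 81621/5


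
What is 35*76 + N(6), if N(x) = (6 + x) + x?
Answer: 2678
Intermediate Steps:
N(x) = 6 + 2*x
35*76 + N(6) = 35*76 + (6 + 2*6) = 2660 + (6 + 12) = 2660 + 18 = 2678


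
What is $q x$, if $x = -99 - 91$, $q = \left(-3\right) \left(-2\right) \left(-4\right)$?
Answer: $4560$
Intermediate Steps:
$q = -24$ ($q = 6 \left(-4\right) = -24$)
$x = -190$ ($x = -99 - 91 = -190$)
$q x = \left(-24\right) \left(-190\right) = 4560$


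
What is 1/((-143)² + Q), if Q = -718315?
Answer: -1/697866 ≈ -1.4329e-6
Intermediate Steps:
1/((-143)² + Q) = 1/((-143)² - 718315) = 1/(20449 - 718315) = 1/(-697866) = -1/697866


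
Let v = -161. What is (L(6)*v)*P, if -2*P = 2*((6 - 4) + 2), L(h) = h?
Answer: 3864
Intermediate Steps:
P = -4 (P = -((6 - 4) + 2) = -(2 + 2) = -4 ≈ -4.0000)
(L(6)*v)*P = (6*(-161))*(-4) = -966*(-4) = 3864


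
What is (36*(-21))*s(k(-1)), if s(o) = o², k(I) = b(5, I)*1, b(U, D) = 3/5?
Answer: -6804/25 ≈ -272.16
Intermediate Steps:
b(U, D) = ⅗ (b(U, D) = 3*(⅕) = ⅗)
k(I) = ⅗ (k(I) = (⅗)*1 = ⅗)
(36*(-21))*s(k(-1)) = (36*(-21))*(⅗)² = -756*9/25 = -6804/25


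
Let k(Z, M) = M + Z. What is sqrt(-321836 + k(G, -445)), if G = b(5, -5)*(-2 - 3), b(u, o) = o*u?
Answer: 2*I*sqrt(80539) ≈ 567.59*I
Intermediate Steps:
G = 125 (G = (-5*5)*(-2 - 3) = -25*(-5) = 125)
sqrt(-321836 + k(G, -445)) = sqrt(-321836 + (-445 + 125)) = sqrt(-321836 - 320) = sqrt(-322156) = 2*I*sqrt(80539)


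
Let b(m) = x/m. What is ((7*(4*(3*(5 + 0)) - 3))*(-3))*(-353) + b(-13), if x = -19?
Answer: 5493052/13 ≈ 4.2254e+5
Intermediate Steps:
b(m) = -19/m
((7*(4*(3*(5 + 0)) - 3))*(-3))*(-353) + b(-13) = ((7*(4*(3*(5 + 0)) - 3))*(-3))*(-353) - 19/(-13) = ((7*(4*(3*5) - 3))*(-3))*(-353) - 19*(-1/13) = ((7*(4*15 - 3))*(-3))*(-353) + 19/13 = ((7*(60 - 3))*(-3))*(-353) + 19/13 = ((7*57)*(-3))*(-353) + 19/13 = (399*(-3))*(-353) + 19/13 = -1197*(-353) + 19/13 = 422541 + 19/13 = 5493052/13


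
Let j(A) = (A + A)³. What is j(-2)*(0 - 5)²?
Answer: -1600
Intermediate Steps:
j(A) = 8*A³ (j(A) = (2*A)³ = 8*A³)
j(-2)*(0 - 5)² = (8*(-2)³)*(0 - 5)² = (8*(-8))*(-5)² = -64*25 = -1600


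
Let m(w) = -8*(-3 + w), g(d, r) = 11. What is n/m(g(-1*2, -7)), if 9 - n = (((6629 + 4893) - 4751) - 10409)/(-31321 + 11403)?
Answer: -21953/159344 ≈ -0.13777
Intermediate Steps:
m(w) = 24 - 8*w
n = 87812/9959 (n = 9 - (((6629 + 4893) - 4751) - 10409)/(-31321 + 11403) = 9 - ((11522 - 4751) - 10409)/(-19918) = 9 - (6771 - 10409)*(-1)/19918 = 9 - (-3638)*(-1)/19918 = 9 - 1*1819/9959 = 9 - 1819/9959 = 87812/9959 ≈ 8.8174)
n/m(g(-1*2, -7)) = 87812/(9959*(24 - 8*11)) = 87812/(9959*(24 - 88)) = (87812/9959)/(-64) = (87812/9959)*(-1/64) = -21953/159344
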